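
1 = 1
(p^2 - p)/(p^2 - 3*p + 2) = p/(p - 2)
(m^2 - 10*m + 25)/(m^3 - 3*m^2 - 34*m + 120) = (m - 5)/(m^2 + 2*m - 24)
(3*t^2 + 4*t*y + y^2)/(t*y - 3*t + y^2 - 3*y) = (3*t + y)/(y - 3)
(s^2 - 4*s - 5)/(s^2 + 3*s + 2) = (s - 5)/(s + 2)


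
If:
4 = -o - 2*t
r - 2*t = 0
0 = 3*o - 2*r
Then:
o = -8/5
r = -12/5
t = -6/5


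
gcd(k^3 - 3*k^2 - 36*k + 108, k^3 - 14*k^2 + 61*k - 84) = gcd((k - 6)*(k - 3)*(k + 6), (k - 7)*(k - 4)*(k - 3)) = k - 3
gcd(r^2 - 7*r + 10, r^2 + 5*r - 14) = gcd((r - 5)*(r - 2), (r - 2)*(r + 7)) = r - 2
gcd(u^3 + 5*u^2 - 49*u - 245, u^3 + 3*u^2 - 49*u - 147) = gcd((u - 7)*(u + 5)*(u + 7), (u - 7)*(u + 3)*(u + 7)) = u^2 - 49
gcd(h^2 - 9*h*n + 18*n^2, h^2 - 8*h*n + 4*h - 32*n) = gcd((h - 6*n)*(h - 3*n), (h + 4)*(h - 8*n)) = 1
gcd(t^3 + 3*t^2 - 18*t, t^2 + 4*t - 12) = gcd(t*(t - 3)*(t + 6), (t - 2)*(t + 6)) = t + 6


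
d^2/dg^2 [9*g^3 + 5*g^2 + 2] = 54*g + 10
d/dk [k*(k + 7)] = 2*k + 7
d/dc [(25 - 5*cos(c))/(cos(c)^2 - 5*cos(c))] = -5*sin(c)/cos(c)^2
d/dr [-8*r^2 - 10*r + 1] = -16*r - 10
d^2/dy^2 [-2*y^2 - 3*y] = -4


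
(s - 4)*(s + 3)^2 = s^3 + 2*s^2 - 15*s - 36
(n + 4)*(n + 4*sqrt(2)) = n^2 + 4*n + 4*sqrt(2)*n + 16*sqrt(2)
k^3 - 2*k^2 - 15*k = k*(k - 5)*(k + 3)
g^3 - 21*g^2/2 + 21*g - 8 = (g - 8)*(g - 2)*(g - 1/2)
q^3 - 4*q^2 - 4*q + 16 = (q - 4)*(q - 2)*(q + 2)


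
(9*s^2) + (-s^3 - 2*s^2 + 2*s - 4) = -s^3 + 7*s^2 + 2*s - 4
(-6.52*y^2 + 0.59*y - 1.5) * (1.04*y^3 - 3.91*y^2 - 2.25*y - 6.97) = -6.7808*y^5 + 26.1068*y^4 + 10.8031*y^3 + 49.9819*y^2 - 0.737299999999999*y + 10.455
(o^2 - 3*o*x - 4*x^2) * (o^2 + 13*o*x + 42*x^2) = o^4 + 10*o^3*x - o^2*x^2 - 178*o*x^3 - 168*x^4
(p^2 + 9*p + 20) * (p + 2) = p^3 + 11*p^2 + 38*p + 40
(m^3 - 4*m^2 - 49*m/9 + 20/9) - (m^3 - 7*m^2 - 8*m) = 3*m^2 + 23*m/9 + 20/9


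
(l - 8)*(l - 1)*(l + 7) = l^3 - 2*l^2 - 55*l + 56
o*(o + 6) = o^2 + 6*o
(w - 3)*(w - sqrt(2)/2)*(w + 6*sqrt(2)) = w^3 - 3*w^2 + 11*sqrt(2)*w^2/2 - 33*sqrt(2)*w/2 - 6*w + 18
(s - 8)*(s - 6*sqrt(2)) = s^2 - 6*sqrt(2)*s - 8*s + 48*sqrt(2)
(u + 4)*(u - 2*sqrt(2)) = u^2 - 2*sqrt(2)*u + 4*u - 8*sqrt(2)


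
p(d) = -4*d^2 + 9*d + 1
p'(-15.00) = 129.00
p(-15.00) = -1034.00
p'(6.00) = -39.00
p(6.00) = -89.00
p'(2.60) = -11.80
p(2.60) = -2.64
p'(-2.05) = 25.40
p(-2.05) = -34.26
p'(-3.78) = 39.24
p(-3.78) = -90.17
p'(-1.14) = 18.12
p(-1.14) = -14.46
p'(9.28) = -65.24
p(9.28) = -259.95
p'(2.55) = -11.40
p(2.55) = -2.06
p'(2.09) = -7.72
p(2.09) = 2.34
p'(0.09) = 8.28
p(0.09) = 1.78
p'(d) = 9 - 8*d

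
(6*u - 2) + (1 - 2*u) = 4*u - 1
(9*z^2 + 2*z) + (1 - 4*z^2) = 5*z^2 + 2*z + 1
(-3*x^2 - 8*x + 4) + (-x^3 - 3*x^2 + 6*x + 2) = -x^3 - 6*x^2 - 2*x + 6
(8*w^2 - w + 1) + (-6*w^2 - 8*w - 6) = 2*w^2 - 9*w - 5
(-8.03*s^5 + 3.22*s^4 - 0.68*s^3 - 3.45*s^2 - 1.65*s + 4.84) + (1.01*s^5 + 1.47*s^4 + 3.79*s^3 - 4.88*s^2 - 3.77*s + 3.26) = -7.02*s^5 + 4.69*s^4 + 3.11*s^3 - 8.33*s^2 - 5.42*s + 8.1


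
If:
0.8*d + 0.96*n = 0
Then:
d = -1.2*n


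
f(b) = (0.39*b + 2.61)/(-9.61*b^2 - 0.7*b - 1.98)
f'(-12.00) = -0.00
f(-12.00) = 0.00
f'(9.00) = 0.00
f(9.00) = -0.01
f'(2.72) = 0.03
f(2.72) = -0.05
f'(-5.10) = -0.00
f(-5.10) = -0.00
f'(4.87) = 0.01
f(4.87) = -0.02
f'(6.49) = 0.00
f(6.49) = -0.01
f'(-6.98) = -0.00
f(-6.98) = 0.00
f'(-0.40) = -1.76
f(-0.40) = -0.76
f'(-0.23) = -1.90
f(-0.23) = -1.08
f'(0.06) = 0.96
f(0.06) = -1.28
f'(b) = (0.39*b + 2.61)*(19.22*b + 0.7)/(-9.61*b^2 - 0.7*b - 1.98)^2 + 0.39/(-9.61*b^2 - 0.7*b - 1.98) = (3.7479*b^2 + 50.1642*b + 1.0548)/(92.3521*b^4 + 13.454*b^3 + 38.5456*b^2 + 2.772*b + 3.9204)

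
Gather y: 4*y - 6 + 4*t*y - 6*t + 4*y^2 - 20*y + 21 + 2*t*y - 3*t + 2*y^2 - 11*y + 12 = -9*t + 6*y^2 + y*(6*t - 27) + 27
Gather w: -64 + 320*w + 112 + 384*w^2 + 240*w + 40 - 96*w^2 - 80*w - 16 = 288*w^2 + 480*w + 72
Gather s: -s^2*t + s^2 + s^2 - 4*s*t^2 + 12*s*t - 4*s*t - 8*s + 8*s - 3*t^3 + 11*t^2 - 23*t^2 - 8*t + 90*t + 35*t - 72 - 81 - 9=s^2*(2 - t) + s*(-4*t^2 + 8*t) - 3*t^3 - 12*t^2 + 117*t - 162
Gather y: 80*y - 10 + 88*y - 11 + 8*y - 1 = 176*y - 22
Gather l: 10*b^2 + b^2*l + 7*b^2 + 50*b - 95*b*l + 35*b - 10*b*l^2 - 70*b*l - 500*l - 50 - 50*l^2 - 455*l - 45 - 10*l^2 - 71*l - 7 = 17*b^2 + 85*b + l^2*(-10*b - 60) + l*(b^2 - 165*b - 1026) - 102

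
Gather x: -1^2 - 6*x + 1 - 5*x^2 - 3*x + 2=-5*x^2 - 9*x + 2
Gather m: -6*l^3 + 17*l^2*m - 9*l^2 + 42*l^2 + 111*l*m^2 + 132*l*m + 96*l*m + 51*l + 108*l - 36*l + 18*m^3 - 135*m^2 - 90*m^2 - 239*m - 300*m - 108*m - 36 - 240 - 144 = -6*l^3 + 33*l^2 + 123*l + 18*m^3 + m^2*(111*l - 225) + m*(17*l^2 + 228*l - 647) - 420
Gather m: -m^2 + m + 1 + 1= -m^2 + m + 2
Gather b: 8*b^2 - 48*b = 8*b^2 - 48*b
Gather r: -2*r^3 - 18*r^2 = -2*r^3 - 18*r^2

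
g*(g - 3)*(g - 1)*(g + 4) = g^4 - 13*g^2 + 12*g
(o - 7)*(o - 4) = o^2 - 11*o + 28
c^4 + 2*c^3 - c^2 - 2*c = c*(c - 1)*(c + 1)*(c + 2)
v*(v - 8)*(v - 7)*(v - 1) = v^4 - 16*v^3 + 71*v^2 - 56*v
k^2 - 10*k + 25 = (k - 5)^2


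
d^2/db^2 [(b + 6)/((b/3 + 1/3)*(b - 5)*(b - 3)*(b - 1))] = 12*(3*b^7 - 2*b^6 - 243*b^5 + 1350*b^4 - 2435*b^3 + 1098*b^2 + 243*b + 882)/(b^12 - 24*b^11 + 234*b^10 - 1160*b^9 + 2847*b^8 - 1776*b^7 - 6580*b^6 + 12528*b^5 + 303*b^4 - 14968*b^3 + 6570*b^2 + 5400*b - 3375)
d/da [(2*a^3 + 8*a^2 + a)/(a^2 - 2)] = (2*a^4 - 13*a^2 - 32*a - 2)/(a^4 - 4*a^2 + 4)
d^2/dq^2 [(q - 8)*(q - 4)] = 2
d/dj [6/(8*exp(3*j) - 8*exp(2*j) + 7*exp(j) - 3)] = (-144*exp(2*j) + 96*exp(j) - 42)*exp(j)/(8*exp(3*j) - 8*exp(2*j) + 7*exp(j) - 3)^2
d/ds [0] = 0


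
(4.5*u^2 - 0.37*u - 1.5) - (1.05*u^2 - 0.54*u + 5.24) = 3.45*u^2 + 0.17*u - 6.74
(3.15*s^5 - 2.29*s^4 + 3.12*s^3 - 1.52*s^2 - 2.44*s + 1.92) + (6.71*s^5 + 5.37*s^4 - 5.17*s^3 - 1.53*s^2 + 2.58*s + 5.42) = 9.86*s^5 + 3.08*s^4 - 2.05*s^3 - 3.05*s^2 + 0.14*s + 7.34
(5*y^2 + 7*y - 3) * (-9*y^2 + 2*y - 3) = -45*y^4 - 53*y^3 + 26*y^2 - 27*y + 9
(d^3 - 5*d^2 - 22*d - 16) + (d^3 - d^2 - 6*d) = 2*d^3 - 6*d^2 - 28*d - 16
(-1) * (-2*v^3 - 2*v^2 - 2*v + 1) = 2*v^3 + 2*v^2 + 2*v - 1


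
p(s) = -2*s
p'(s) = -2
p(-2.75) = 5.50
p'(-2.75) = -2.00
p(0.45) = -0.90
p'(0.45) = -2.00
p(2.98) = -5.96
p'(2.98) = -2.00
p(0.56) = -1.12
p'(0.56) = -2.00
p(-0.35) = 0.70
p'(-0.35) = -2.00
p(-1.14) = 2.28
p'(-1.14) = -2.00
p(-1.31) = 2.62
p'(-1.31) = -2.00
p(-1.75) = 3.50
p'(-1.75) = -2.00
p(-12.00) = 24.00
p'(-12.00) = -2.00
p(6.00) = -12.00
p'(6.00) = -2.00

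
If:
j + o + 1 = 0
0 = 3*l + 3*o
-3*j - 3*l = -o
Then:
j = -4/7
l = 3/7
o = -3/7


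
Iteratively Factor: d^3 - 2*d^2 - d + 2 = (d + 1)*(d^2 - 3*d + 2) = (d - 2)*(d + 1)*(d - 1)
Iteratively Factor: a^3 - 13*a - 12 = (a + 3)*(a^2 - 3*a - 4) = (a - 4)*(a + 3)*(a + 1)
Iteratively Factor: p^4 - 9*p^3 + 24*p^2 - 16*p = (p)*(p^3 - 9*p^2 + 24*p - 16) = p*(p - 4)*(p^2 - 5*p + 4) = p*(p - 4)*(p - 1)*(p - 4)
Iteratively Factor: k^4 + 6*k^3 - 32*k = (k + 4)*(k^3 + 2*k^2 - 8*k) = k*(k + 4)*(k^2 + 2*k - 8) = k*(k - 2)*(k + 4)*(k + 4)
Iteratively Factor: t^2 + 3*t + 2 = (t + 2)*(t + 1)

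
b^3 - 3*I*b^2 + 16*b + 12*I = (b - 6*I)*(b + I)*(b + 2*I)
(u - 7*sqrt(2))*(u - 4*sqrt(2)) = u^2 - 11*sqrt(2)*u + 56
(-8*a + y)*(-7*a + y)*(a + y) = 56*a^3 + 41*a^2*y - 14*a*y^2 + y^3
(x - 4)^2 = x^2 - 8*x + 16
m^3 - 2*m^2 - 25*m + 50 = (m - 5)*(m - 2)*(m + 5)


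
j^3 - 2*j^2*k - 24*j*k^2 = j*(j - 6*k)*(j + 4*k)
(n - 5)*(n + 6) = n^2 + n - 30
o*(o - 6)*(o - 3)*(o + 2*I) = o^4 - 9*o^3 + 2*I*o^3 + 18*o^2 - 18*I*o^2 + 36*I*o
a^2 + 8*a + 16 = (a + 4)^2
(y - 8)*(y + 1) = y^2 - 7*y - 8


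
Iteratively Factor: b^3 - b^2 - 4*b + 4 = (b - 2)*(b^2 + b - 2) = (b - 2)*(b - 1)*(b + 2)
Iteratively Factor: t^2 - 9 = (t + 3)*(t - 3)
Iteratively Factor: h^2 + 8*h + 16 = (h + 4)*(h + 4)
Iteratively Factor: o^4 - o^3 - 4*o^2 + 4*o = (o - 2)*(o^3 + o^2 - 2*o) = (o - 2)*(o - 1)*(o^2 + 2*o) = (o - 2)*(o - 1)*(o + 2)*(o)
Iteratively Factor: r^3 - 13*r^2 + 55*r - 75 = (r - 3)*(r^2 - 10*r + 25) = (r - 5)*(r - 3)*(r - 5)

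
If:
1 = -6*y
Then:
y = -1/6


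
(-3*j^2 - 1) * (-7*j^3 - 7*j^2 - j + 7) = 21*j^5 + 21*j^4 + 10*j^3 - 14*j^2 + j - 7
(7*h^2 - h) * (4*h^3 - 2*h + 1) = 28*h^5 - 4*h^4 - 14*h^3 + 9*h^2 - h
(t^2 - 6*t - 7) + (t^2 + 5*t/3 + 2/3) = 2*t^2 - 13*t/3 - 19/3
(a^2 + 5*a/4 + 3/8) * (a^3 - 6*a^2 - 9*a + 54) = a^5 - 19*a^4/4 - 129*a^3/8 + 81*a^2/2 + 513*a/8 + 81/4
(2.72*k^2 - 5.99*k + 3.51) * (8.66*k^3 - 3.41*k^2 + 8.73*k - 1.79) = 23.5552*k^5 - 61.1486*k^4 + 74.5681*k^3 - 69.1306*k^2 + 41.3644*k - 6.2829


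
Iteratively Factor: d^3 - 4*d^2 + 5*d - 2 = (d - 1)*(d^2 - 3*d + 2) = (d - 2)*(d - 1)*(d - 1)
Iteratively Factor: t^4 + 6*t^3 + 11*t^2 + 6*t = (t + 1)*(t^3 + 5*t^2 + 6*t) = (t + 1)*(t + 3)*(t^2 + 2*t) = t*(t + 1)*(t + 3)*(t + 2)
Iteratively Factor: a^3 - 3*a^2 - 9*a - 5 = (a + 1)*(a^2 - 4*a - 5) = (a + 1)^2*(a - 5)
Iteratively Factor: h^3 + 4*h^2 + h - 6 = (h - 1)*(h^2 + 5*h + 6) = (h - 1)*(h + 2)*(h + 3)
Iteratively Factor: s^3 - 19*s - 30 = (s - 5)*(s^2 + 5*s + 6) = (s - 5)*(s + 3)*(s + 2)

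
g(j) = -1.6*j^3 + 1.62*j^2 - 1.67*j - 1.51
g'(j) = -4.8*j^2 + 3.24*j - 1.67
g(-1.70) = 13.87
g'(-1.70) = -21.05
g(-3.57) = 97.90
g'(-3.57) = -74.41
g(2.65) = -24.33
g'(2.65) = -26.79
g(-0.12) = -1.28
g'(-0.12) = -2.13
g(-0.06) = -1.40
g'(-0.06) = -1.88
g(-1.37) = 7.93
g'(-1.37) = -15.12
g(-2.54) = 39.40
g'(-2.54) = -40.87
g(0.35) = -1.96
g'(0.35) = -1.12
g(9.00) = -1051.72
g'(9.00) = -361.31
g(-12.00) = 3016.61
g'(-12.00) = -731.75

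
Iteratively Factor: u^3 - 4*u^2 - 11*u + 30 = (u - 2)*(u^2 - 2*u - 15) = (u - 2)*(u + 3)*(u - 5)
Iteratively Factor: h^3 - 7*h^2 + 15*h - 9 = (h - 3)*(h^2 - 4*h + 3) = (h - 3)*(h - 1)*(h - 3)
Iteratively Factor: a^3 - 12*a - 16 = (a + 2)*(a^2 - 2*a - 8) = (a - 4)*(a + 2)*(a + 2)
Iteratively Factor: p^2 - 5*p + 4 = (p - 4)*(p - 1)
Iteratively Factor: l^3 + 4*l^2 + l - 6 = (l + 3)*(l^2 + l - 2) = (l - 1)*(l + 3)*(l + 2)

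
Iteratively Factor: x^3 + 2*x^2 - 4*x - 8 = (x - 2)*(x^2 + 4*x + 4) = (x - 2)*(x + 2)*(x + 2)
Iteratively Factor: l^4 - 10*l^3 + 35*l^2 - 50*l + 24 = (l - 3)*(l^3 - 7*l^2 + 14*l - 8) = (l - 3)*(l - 2)*(l^2 - 5*l + 4) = (l - 4)*(l - 3)*(l - 2)*(l - 1)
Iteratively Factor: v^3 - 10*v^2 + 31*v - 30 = (v - 3)*(v^2 - 7*v + 10) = (v - 3)*(v - 2)*(v - 5)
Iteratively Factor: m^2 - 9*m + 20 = (m - 5)*(m - 4)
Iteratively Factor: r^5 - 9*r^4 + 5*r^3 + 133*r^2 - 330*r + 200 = (r - 5)*(r^4 - 4*r^3 - 15*r^2 + 58*r - 40) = (r - 5)^2*(r^3 + r^2 - 10*r + 8) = (r - 5)^2*(r - 2)*(r^2 + 3*r - 4) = (r - 5)^2*(r - 2)*(r - 1)*(r + 4)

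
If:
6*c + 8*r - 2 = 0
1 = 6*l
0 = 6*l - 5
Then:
No Solution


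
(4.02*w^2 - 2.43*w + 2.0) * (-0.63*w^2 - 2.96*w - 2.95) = -2.5326*w^4 - 10.3683*w^3 - 5.9262*w^2 + 1.2485*w - 5.9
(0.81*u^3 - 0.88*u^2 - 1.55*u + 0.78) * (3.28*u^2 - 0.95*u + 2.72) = 2.6568*u^5 - 3.6559*u^4 - 2.0448*u^3 + 1.6373*u^2 - 4.957*u + 2.1216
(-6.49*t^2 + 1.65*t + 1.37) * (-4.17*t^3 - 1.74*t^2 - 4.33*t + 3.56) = 27.0633*t^5 + 4.4121*t^4 + 19.5178*t^3 - 32.6327*t^2 - 0.0581000000000005*t + 4.8772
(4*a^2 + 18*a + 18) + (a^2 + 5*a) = 5*a^2 + 23*a + 18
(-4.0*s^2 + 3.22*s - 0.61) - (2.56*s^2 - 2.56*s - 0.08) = -6.56*s^2 + 5.78*s - 0.53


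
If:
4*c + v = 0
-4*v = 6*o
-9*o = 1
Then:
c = -1/24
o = -1/9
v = 1/6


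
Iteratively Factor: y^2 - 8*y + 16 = (y - 4)*(y - 4)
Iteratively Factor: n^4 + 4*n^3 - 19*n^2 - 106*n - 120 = (n - 5)*(n^3 + 9*n^2 + 26*n + 24) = (n - 5)*(n + 2)*(n^2 + 7*n + 12) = (n - 5)*(n + 2)*(n + 3)*(n + 4)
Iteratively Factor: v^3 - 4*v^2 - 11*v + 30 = (v - 2)*(v^2 - 2*v - 15) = (v - 2)*(v + 3)*(v - 5)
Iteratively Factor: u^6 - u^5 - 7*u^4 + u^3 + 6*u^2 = (u + 2)*(u^5 - 3*u^4 - u^3 + 3*u^2) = (u - 1)*(u + 2)*(u^4 - 2*u^3 - 3*u^2) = (u - 1)*(u + 1)*(u + 2)*(u^3 - 3*u^2) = u*(u - 1)*(u + 1)*(u + 2)*(u^2 - 3*u) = u^2*(u - 1)*(u + 1)*(u + 2)*(u - 3)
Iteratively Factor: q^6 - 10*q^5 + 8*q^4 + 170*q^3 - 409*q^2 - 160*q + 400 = (q - 4)*(q^5 - 6*q^4 - 16*q^3 + 106*q^2 + 15*q - 100) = (q - 5)*(q - 4)*(q^4 - q^3 - 21*q^2 + q + 20) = (q - 5)*(q - 4)*(q + 1)*(q^3 - 2*q^2 - 19*q + 20) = (q - 5)^2*(q - 4)*(q + 1)*(q^2 + 3*q - 4) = (q - 5)^2*(q - 4)*(q + 1)*(q + 4)*(q - 1)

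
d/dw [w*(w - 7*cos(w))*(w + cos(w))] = 6*w^2*sin(w) + 3*w^2 + 7*w*sin(2*w) - 12*w*cos(w) - 7*cos(w)^2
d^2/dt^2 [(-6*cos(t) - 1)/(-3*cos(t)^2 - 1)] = (108*sin(t)^4*cos(t) + 36*sin(t)^4 - 6*sin(t)^2 - 54*cos(t)^5 + 6*cos(t) - 24)/(3*sin(t)^2 - 4)^3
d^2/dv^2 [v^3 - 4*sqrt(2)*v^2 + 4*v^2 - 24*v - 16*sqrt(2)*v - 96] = 6*v - 8*sqrt(2) + 8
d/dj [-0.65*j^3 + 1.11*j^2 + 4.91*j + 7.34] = -1.95*j^2 + 2.22*j + 4.91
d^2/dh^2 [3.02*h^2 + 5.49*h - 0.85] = 6.04000000000000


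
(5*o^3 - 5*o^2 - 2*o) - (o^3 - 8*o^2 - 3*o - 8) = 4*o^3 + 3*o^2 + o + 8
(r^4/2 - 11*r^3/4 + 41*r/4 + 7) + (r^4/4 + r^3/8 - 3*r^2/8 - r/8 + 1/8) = 3*r^4/4 - 21*r^3/8 - 3*r^2/8 + 81*r/8 + 57/8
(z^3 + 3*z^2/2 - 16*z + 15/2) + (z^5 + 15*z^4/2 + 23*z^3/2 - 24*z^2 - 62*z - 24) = z^5 + 15*z^4/2 + 25*z^3/2 - 45*z^2/2 - 78*z - 33/2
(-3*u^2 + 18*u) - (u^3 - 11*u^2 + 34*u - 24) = -u^3 + 8*u^2 - 16*u + 24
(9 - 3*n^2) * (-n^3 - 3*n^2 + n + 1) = 3*n^5 + 9*n^4 - 12*n^3 - 30*n^2 + 9*n + 9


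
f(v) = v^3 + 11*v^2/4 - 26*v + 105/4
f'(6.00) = 115.00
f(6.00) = 185.25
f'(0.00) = -26.00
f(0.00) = 26.25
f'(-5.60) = 37.28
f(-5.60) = 82.47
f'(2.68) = 10.29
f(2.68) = -4.43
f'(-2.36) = -22.27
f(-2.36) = 89.78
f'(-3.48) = -8.81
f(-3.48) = 107.89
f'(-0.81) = -28.49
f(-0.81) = 48.58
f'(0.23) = -24.58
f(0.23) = 20.43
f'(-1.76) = -26.39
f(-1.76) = 75.08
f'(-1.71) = -26.63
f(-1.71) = 73.75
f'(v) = 3*v^2 + 11*v/2 - 26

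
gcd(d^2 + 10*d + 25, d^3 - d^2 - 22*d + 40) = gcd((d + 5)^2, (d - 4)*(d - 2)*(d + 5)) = d + 5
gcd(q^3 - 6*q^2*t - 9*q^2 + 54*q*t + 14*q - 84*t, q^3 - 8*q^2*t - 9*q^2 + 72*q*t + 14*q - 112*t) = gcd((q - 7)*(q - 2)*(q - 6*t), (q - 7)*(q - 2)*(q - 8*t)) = q^2 - 9*q + 14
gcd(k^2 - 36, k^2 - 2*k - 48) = k + 6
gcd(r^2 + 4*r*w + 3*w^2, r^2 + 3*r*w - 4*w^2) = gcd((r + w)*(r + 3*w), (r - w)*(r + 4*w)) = 1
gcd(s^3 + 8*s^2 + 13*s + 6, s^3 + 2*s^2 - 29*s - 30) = s^2 + 7*s + 6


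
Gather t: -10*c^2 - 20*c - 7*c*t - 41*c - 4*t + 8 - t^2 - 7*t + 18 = -10*c^2 - 61*c - t^2 + t*(-7*c - 11) + 26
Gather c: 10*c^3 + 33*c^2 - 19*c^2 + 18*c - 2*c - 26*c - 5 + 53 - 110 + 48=10*c^3 + 14*c^2 - 10*c - 14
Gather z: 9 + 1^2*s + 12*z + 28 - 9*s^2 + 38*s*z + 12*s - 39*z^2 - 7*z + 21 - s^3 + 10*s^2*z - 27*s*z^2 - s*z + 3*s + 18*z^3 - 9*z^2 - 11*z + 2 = -s^3 - 9*s^2 + 16*s + 18*z^3 + z^2*(-27*s - 48) + z*(10*s^2 + 37*s - 6) + 60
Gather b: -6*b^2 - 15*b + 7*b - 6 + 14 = -6*b^2 - 8*b + 8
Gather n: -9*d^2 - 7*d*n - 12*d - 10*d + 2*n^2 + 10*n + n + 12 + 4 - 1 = -9*d^2 - 22*d + 2*n^2 + n*(11 - 7*d) + 15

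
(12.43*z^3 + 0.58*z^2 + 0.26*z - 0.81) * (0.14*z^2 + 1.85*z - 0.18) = 1.7402*z^5 + 23.0767*z^4 - 1.128*z^3 + 0.2632*z^2 - 1.5453*z + 0.1458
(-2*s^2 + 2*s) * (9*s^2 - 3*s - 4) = -18*s^4 + 24*s^3 + 2*s^2 - 8*s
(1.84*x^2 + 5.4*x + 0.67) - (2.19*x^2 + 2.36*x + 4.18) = -0.35*x^2 + 3.04*x - 3.51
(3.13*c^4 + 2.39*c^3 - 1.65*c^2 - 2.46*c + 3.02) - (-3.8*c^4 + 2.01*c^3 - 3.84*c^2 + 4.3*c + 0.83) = 6.93*c^4 + 0.38*c^3 + 2.19*c^2 - 6.76*c + 2.19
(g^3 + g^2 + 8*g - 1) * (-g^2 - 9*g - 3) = -g^5 - 10*g^4 - 20*g^3 - 74*g^2 - 15*g + 3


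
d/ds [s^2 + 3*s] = 2*s + 3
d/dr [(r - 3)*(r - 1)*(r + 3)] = 3*r^2 - 2*r - 9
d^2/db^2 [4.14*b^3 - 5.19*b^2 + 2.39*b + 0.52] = 24.84*b - 10.38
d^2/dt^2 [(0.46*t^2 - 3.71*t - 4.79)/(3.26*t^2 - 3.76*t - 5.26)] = (-67.5798000000001*t^3 - 258.109848*t^2 - 29.422152*t - 127.508232)/(34.645976*t^6 - 119.879328*t^5 - 29.4378*t^4 + 333.69248*t^3 + 47.4978*t^2 - 312.090528*t - 145.531576)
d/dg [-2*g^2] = -4*g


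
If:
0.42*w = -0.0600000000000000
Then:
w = -0.14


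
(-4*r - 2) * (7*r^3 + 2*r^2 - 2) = -28*r^4 - 22*r^3 - 4*r^2 + 8*r + 4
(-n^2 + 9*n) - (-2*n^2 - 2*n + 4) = n^2 + 11*n - 4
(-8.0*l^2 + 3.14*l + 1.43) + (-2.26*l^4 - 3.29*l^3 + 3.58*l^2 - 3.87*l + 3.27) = -2.26*l^4 - 3.29*l^3 - 4.42*l^2 - 0.73*l + 4.7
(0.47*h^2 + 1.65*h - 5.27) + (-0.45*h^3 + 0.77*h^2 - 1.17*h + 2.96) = -0.45*h^3 + 1.24*h^2 + 0.48*h - 2.31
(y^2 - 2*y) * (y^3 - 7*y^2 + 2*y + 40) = y^5 - 9*y^4 + 16*y^3 + 36*y^2 - 80*y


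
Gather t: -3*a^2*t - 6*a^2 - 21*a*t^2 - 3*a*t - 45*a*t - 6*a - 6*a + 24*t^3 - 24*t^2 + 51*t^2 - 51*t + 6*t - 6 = -6*a^2 - 12*a + 24*t^3 + t^2*(27 - 21*a) + t*(-3*a^2 - 48*a - 45) - 6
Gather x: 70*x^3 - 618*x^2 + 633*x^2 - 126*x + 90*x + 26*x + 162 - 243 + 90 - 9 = 70*x^3 + 15*x^2 - 10*x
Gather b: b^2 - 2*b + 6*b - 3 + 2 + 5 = b^2 + 4*b + 4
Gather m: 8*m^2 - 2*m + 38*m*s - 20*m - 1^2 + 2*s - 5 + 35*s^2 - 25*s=8*m^2 + m*(38*s - 22) + 35*s^2 - 23*s - 6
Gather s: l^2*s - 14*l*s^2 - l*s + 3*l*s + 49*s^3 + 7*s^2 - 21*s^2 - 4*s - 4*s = 49*s^3 + s^2*(-14*l - 14) + s*(l^2 + 2*l - 8)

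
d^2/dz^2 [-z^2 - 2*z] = -2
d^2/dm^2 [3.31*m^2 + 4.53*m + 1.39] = 6.62000000000000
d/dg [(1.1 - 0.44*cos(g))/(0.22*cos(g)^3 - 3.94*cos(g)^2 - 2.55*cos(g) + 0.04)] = (-0.1936*cos(g)^3 + 2.4596*cos(g)^2 - 8.668*cos(g) - 2.7874)*sin(g)/(0.0484*cos(g)^6 - 1.7336*cos(g)^5 + 14.4016*cos(g)^4 + 20.1116*cos(g)^3 + 6.1873*cos(g)^2 - 0.204*cos(g) + 0.0016)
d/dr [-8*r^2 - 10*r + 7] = -16*r - 10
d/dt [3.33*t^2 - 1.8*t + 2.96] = 6.66*t - 1.8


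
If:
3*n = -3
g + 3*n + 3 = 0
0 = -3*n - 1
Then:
No Solution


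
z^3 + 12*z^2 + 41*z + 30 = (z + 1)*(z + 5)*(z + 6)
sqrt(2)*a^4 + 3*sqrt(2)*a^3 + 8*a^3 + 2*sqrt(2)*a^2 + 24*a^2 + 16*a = a*(a + 2)*(a + 4*sqrt(2))*(sqrt(2)*a + sqrt(2))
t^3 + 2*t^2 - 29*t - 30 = (t - 5)*(t + 1)*(t + 6)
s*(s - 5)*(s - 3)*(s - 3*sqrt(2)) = s^4 - 8*s^3 - 3*sqrt(2)*s^3 + 15*s^2 + 24*sqrt(2)*s^2 - 45*sqrt(2)*s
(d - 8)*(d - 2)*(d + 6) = d^3 - 4*d^2 - 44*d + 96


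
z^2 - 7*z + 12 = (z - 4)*(z - 3)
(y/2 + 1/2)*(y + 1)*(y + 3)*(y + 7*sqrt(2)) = y^4/2 + 5*y^3/2 + 7*sqrt(2)*y^3/2 + 7*y^2/2 + 35*sqrt(2)*y^2/2 + 3*y/2 + 49*sqrt(2)*y/2 + 21*sqrt(2)/2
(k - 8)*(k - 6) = k^2 - 14*k + 48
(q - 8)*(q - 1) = q^2 - 9*q + 8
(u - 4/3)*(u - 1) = u^2 - 7*u/3 + 4/3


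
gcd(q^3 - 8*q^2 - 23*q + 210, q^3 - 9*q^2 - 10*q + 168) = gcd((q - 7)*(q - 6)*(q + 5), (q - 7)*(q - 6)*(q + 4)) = q^2 - 13*q + 42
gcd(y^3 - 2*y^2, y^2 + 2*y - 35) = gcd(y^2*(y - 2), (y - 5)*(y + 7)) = 1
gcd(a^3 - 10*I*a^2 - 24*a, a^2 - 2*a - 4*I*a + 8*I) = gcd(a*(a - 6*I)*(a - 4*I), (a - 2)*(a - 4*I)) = a - 4*I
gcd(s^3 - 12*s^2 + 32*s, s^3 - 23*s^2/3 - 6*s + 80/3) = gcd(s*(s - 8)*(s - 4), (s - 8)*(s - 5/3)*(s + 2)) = s - 8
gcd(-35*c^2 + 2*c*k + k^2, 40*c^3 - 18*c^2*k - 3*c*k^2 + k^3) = 5*c - k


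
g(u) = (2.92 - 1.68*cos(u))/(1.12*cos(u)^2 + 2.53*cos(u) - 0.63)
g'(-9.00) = 0.12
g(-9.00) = -2.22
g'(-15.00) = -0.05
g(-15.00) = -2.20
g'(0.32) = 0.44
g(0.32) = 0.48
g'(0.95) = 5.19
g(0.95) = 1.59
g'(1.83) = 3.02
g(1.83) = -2.78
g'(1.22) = 56.79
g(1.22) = 6.30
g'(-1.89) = -2.25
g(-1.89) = -2.62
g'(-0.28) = -0.37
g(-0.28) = 0.46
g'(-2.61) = 0.09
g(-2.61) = -2.21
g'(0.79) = 2.44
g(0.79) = 1.02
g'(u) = (2.92 - 1.68*cos(u))*(2.24*sin(u)*cos(u) + 2.53*sin(u))/(1.12*cos(u)^2 + 2.53*cos(u) - 0.63)^2 + 1.68*sin(u)/(1.12*cos(u)^2 + 2.53*cos(u) - 0.63)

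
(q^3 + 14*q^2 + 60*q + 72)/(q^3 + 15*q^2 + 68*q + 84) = (q + 6)/(q + 7)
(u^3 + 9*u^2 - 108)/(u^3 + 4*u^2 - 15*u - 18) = (u + 6)/(u + 1)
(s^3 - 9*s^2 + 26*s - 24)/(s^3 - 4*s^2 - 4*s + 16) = (s - 3)/(s + 2)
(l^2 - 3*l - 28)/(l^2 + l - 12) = (l - 7)/(l - 3)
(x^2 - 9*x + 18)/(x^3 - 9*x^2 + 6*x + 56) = (x^2 - 9*x + 18)/(x^3 - 9*x^2 + 6*x + 56)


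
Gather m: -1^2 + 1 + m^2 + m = m^2 + m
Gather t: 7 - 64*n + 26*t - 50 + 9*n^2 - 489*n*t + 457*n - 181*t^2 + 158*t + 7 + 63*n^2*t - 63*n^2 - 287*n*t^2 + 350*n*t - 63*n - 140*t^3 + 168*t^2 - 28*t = -54*n^2 + 330*n - 140*t^3 + t^2*(-287*n - 13) + t*(63*n^2 - 139*n + 156) - 36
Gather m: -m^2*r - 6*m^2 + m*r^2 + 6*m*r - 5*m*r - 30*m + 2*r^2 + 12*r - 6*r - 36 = m^2*(-r - 6) + m*(r^2 + r - 30) + 2*r^2 + 6*r - 36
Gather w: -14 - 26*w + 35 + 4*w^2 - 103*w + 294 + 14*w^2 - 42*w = 18*w^2 - 171*w + 315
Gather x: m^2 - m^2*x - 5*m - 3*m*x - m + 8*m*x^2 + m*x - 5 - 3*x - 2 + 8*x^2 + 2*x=m^2 - 6*m + x^2*(8*m + 8) + x*(-m^2 - 2*m - 1) - 7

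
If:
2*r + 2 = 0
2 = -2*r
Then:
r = -1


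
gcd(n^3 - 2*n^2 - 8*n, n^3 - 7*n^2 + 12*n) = n^2 - 4*n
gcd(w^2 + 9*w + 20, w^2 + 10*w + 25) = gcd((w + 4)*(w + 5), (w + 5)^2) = w + 5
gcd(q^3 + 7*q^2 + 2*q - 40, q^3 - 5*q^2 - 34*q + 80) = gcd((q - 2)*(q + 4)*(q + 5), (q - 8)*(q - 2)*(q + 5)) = q^2 + 3*q - 10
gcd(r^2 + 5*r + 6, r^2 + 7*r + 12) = r + 3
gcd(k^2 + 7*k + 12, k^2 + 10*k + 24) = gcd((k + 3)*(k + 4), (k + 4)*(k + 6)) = k + 4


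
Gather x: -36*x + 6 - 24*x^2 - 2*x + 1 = -24*x^2 - 38*x + 7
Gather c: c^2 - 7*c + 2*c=c^2 - 5*c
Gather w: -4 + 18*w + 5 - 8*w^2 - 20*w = -8*w^2 - 2*w + 1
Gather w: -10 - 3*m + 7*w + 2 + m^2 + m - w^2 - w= m^2 - 2*m - w^2 + 6*w - 8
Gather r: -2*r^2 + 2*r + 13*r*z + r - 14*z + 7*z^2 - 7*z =-2*r^2 + r*(13*z + 3) + 7*z^2 - 21*z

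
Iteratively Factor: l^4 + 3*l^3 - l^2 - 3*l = (l)*(l^3 + 3*l^2 - l - 3) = l*(l + 1)*(l^2 + 2*l - 3) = l*(l + 1)*(l + 3)*(l - 1)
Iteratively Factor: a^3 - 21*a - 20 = (a + 1)*(a^2 - a - 20) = (a - 5)*(a + 1)*(a + 4)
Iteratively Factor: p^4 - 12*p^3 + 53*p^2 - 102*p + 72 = (p - 3)*(p^3 - 9*p^2 + 26*p - 24) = (p - 3)^2*(p^2 - 6*p + 8) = (p - 4)*(p - 3)^2*(p - 2)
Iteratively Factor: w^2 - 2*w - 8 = (w - 4)*(w + 2)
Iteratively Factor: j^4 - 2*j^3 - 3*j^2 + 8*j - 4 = (j - 1)*(j^3 - j^2 - 4*j + 4) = (j - 1)^2*(j^2 - 4) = (j - 1)^2*(j + 2)*(j - 2)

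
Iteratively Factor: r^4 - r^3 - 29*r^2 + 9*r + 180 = (r - 5)*(r^3 + 4*r^2 - 9*r - 36) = (r - 5)*(r + 3)*(r^2 + r - 12) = (r - 5)*(r + 3)*(r + 4)*(r - 3)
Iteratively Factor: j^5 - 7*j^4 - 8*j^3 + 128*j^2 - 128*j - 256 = (j + 4)*(j^4 - 11*j^3 + 36*j^2 - 16*j - 64) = (j - 4)*(j + 4)*(j^3 - 7*j^2 + 8*j + 16) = (j - 4)*(j + 1)*(j + 4)*(j^2 - 8*j + 16) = (j - 4)^2*(j + 1)*(j + 4)*(j - 4)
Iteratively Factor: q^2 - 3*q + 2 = (q - 2)*(q - 1)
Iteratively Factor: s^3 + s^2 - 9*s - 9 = (s + 3)*(s^2 - 2*s - 3) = (s + 1)*(s + 3)*(s - 3)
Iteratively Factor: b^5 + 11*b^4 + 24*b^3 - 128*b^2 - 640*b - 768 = (b - 4)*(b^4 + 15*b^3 + 84*b^2 + 208*b + 192) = (b - 4)*(b + 4)*(b^3 + 11*b^2 + 40*b + 48) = (b - 4)*(b + 3)*(b + 4)*(b^2 + 8*b + 16) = (b - 4)*(b + 3)*(b + 4)^2*(b + 4)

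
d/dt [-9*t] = -9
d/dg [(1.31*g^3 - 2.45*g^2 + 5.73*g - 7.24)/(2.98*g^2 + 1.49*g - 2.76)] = (3.9038*g^4 + 3.9038*g^3 - 31.5727*g^2 + 56.6744*g - 5.0272)/(8.8804*g^4 + 8.8804*g^3 - 14.2295*g^2 - 8.2248*g + 7.6176)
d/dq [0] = 0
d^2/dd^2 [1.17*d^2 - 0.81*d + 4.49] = 2.34000000000000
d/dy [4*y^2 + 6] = 8*y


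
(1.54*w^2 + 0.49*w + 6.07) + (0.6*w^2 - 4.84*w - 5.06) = 2.14*w^2 - 4.35*w + 1.01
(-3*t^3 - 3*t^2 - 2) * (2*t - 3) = -6*t^4 + 3*t^3 + 9*t^2 - 4*t + 6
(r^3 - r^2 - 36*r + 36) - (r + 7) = r^3 - r^2 - 37*r + 29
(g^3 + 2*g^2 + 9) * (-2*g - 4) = -2*g^4 - 8*g^3 - 8*g^2 - 18*g - 36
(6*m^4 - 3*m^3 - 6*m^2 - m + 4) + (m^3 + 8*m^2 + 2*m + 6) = 6*m^4 - 2*m^3 + 2*m^2 + m + 10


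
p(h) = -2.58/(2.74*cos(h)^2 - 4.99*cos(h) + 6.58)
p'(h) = -2.58*(5.48*sin(h)*cos(h) - 4.99*sin(h))/(2.74*cos(h)^2 - 4.99*cos(h) + 6.58)^2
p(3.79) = -0.21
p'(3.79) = -0.10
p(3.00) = -0.18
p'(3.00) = 0.02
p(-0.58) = -0.60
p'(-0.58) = -0.03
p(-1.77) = -0.34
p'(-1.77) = -0.26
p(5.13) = -0.52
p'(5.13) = -0.26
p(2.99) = -0.18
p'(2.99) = 0.02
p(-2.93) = -0.18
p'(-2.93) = -0.03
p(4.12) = -0.25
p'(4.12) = -0.16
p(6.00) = -0.60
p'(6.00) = 0.01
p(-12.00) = -0.60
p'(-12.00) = 0.03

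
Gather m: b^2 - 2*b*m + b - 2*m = b^2 + b + m*(-2*b - 2)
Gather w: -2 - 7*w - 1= -7*w - 3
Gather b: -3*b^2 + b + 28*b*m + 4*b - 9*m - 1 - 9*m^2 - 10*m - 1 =-3*b^2 + b*(28*m + 5) - 9*m^2 - 19*m - 2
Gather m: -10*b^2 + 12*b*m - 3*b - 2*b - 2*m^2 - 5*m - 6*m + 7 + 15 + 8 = -10*b^2 - 5*b - 2*m^2 + m*(12*b - 11) + 30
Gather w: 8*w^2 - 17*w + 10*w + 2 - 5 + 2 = 8*w^2 - 7*w - 1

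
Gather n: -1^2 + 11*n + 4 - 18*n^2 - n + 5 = -18*n^2 + 10*n + 8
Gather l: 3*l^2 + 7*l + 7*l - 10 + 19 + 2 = 3*l^2 + 14*l + 11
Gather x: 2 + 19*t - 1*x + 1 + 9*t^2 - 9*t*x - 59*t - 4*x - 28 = 9*t^2 - 40*t + x*(-9*t - 5) - 25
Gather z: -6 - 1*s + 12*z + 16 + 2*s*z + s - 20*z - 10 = z*(2*s - 8)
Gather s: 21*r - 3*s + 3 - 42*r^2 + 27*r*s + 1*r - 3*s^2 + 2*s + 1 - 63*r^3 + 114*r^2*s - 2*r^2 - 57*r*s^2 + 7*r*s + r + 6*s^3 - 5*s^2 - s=-63*r^3 - 44*r^2 + 23*r + 6*s^3 + s^2*(-57*r - 8) + s*(114*r^2 + 34*r - 2) + 4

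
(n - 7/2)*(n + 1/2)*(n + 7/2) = n^3 + n^2/2 - 49*n/4 - 49/8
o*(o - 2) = o^2 - 2*o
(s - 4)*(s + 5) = s^2 + s - 20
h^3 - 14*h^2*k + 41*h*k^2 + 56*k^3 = (h - 8*k)*(h - 7*k)*(h + k)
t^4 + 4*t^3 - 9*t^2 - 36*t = t*(t - 3)*(t + 3)*(t + 4)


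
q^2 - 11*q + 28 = (q - 7)*(q - 4)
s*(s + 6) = s^2 + 6*s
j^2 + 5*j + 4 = (j + 1)*(j + 4)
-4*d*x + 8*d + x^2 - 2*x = (-4*d + x)*(x - 2)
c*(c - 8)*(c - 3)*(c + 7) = c^4 - 4*c^3 - 53*c^2 + 168*c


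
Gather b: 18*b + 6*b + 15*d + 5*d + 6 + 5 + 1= 24*b + 20*d + 12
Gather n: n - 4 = n - 4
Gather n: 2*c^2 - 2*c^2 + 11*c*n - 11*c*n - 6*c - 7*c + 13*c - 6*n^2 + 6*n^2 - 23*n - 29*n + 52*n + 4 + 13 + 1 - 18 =0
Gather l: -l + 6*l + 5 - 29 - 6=5*l - 30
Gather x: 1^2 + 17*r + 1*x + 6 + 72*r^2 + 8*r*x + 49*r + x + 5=72*r^2 + 66*r + x*(8*r + 2) + 12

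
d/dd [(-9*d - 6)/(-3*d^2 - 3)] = (-3*d^2 - 4*d + 3)/(d^4 + 2*d^2 + 1)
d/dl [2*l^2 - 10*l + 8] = 4*l - 10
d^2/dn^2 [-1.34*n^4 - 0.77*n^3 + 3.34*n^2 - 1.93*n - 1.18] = -16.08*n^2 - 4.62*n + 6.68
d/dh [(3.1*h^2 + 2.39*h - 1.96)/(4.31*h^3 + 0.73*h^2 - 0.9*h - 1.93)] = (-13.361*h^4 - 20.6018*h^3 + 20.8081*h^2 - 9.1044*h - 6.3767)/(18.5761*h^6 + 6.2926*h^5 - 7.2251*h^4 - 17.9506*h^3 - 2.0078*h^2 + 3.474*h + 3.7249)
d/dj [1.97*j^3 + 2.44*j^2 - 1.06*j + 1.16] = 5.91*j^2 + 4.88*j - 1.06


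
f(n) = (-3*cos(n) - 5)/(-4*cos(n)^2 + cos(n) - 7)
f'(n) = (-8*sin(n)*cos(n) + sin(n))*(-3*cos(n) - 5)/(-4*cos(n)^2 + cos(n) - 7)^2 + 3*sin(n)/(-4*cos(n)^2 + cos(n) - 7)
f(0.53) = 0.83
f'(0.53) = 0.11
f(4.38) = 0.52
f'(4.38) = 0.59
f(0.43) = 0.82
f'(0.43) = 0.10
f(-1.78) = 0.59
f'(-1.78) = 0.61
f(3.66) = 0.22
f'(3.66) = 0.22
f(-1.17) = 0.85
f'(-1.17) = 0.15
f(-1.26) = 0.84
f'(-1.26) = 0.24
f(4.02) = 0.33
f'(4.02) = 0.42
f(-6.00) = 0.81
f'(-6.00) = 0.07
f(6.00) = 0.81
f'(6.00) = -0.07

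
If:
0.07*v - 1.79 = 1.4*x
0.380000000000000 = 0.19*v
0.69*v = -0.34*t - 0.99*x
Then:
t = -0.63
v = 2.00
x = -1.18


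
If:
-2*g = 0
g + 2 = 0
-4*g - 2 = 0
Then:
No Solution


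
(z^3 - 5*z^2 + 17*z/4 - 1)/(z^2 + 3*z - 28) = (z^2 - z + 1/4)/(z + 7)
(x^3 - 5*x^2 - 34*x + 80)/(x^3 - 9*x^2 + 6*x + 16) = (x + 5)/(x + 1)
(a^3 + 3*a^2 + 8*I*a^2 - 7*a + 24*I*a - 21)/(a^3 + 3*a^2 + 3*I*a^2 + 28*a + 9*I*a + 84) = (a + I)/(a - 4*I)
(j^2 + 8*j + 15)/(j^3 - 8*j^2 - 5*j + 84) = (j + 5)/(j^2 - 11*j + 28)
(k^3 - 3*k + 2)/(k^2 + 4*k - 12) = (k^3 - 3*k + 2)/(k^2 + 4*k - 12)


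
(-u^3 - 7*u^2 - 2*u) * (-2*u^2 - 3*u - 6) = 2*u^5 + 17*u^4 + 31*u^3 + 48*u^2 + 12*u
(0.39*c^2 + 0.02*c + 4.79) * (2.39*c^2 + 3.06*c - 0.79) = 0.9321*c^4 + 1.2412*c^3 + 11.2012*c^2 + 14.6416*c - 3.7841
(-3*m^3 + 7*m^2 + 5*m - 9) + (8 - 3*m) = -3*m^3 + 7*m^2 + 2*m - 1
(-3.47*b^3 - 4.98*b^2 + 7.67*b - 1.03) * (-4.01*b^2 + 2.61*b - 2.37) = 13.9147*b^5 + 10.9131*b^4 - 35.5306*b^3 + 35.9516*b^2 - 20.8662*b + 2.4411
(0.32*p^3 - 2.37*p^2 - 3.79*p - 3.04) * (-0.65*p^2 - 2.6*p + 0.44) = -0.208*p^5 + 0.7085*p^4 + 8.7663*p^3 + 10.7872*p^2 + 6.2364*p - 1.3376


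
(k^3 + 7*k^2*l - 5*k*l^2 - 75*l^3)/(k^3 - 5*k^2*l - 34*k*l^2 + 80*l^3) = (k^2 + 2*k*l - 15*l^2)/(k^2 - 10*k*l + 16*l^2)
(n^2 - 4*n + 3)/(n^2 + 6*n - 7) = (n - 3)/(n + 7)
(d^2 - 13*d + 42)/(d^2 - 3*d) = (d^2 - 13*d + 42)/(d*(d - 3))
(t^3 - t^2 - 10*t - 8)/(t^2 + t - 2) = (t^2 - 3*t - 4)/(t - 1)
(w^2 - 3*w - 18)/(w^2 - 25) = (w^2 - 3*w - 18)/(w^2 - 25)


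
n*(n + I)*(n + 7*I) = n^3 + 8*I*n^2 - 7*n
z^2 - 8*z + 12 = (z - 6)*(z - 2)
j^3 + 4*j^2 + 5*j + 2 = (j + 1)^2*(j + 2)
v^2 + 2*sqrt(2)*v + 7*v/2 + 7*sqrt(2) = (v + 7/2)*(v + 2*sqrt(2))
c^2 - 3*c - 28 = (c - 7)*(c + 4)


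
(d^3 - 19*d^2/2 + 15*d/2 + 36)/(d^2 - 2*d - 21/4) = 2*(d^2 - 11*d + 24)/(2*d - 7)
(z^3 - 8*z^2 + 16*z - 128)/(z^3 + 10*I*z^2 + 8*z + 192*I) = (z^2 + 4*z*(-2 + I) - 32*I)/(z^2 + 14*I*z - 48)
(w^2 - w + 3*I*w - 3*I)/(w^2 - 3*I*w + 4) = (w^2 - w + 3*I*w - 3*I)/(w^2 - 3*I*w + 4)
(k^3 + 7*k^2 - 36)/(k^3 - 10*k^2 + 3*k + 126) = (k^2 + 4*k - 12)/(k^2 - 13*k + 42)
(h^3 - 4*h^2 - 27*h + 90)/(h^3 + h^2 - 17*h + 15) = (h - 6)/(h - 1)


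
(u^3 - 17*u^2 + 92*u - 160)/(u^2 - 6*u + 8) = (u^2 - 13*u + 40)/(u - 2)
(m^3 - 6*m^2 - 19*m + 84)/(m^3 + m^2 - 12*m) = (m - 7)/m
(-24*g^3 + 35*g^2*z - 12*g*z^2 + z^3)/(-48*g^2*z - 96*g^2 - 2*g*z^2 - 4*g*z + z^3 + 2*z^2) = (3*g^2 - 4*g*z + z^2)/(6*g*z + 12*g + z^2 + 2*z)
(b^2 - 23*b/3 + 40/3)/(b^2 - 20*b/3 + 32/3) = (b - 5)/(b - 4)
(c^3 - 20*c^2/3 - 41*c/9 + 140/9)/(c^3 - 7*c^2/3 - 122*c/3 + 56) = (c + 5/3)/(c + 6)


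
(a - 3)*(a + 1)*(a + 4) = a^3 + 2*a^2 - 11*a - 12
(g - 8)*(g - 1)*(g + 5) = g^3 - 4*g^2 - 37*g + 40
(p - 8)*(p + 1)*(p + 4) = p^3 - 3*p^2 - 36*p - 32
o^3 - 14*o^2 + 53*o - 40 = (o - 8)*(o - 5)*(o - 1)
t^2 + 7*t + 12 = (t + 3)*(t + 4)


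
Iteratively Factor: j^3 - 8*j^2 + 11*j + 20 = (j + 1)*(j^2 - 9*j + 20) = (j - 5)*(j + 1)*(j - 4)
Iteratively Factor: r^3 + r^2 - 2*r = (r - 1)*(r^2 + 2*r) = r*(r - 1)*(r + 2)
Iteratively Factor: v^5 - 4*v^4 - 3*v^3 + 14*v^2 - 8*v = (v)*(v^4 - 4*v^3 - 3*v^2 + 14*v - 8) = v*(v - 1)*(v^3 - 3*v^2 - 6*v + 8) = v*(v - 1)^2*(v^2 - 2*v - 8) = v*(v - 4)*(v - 1)^2*(v + 2)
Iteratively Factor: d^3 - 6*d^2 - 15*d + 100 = (d - 5)*(d^2 - d - 20) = (d - 5)^2*(d + 4)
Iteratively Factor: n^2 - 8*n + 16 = (n - 4)*(n - 4)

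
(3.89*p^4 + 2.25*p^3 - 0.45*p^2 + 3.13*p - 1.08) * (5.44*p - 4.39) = 21.1616*p^5 - 4.8371*p^4 - 12.3255*p^3 + 19.0027*p^2 - 19.6159*p + 4.7412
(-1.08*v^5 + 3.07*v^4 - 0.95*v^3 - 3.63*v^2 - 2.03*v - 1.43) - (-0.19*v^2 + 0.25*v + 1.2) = -1.08*v^5 + 3.07*v^4 - 0.95*v^3 - 3.44*v^2 - 2.28*v - 2.63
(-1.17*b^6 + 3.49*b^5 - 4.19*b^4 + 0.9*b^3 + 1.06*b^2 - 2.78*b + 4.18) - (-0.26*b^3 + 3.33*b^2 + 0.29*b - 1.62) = -1.17*b^6 + 3.49*b^5 - 4.19*b^4 + 1.16*b^3 - 2.27*b^2 - 3.07*b + 5.8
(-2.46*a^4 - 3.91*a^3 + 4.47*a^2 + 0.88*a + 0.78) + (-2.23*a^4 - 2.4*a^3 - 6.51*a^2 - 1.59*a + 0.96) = -4.69*a^4 - 6.31*a^3 - 2.04*a^2 - 0.71*a + 1.74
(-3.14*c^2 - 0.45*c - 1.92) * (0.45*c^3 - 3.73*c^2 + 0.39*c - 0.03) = -1.413*c^5 + 11.5097*c^4 - 0.4101*c^3 + 7.0803*c^2 - 0.7353*c + 0.0576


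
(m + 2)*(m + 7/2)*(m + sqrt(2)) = m^3 + sqrt(2)*m^2 + 11*m^2/2 + 7*m + 11*sqrt(2)*m/2 + 7*sqrt(2)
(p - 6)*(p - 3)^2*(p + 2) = p^4 - 10*p^3 + 21*p^2 + 36*p - 108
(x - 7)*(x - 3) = x^2 - 10*x + 21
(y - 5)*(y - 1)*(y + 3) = y^3 - 3*y^2 - 13*y + 15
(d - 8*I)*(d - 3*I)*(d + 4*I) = d^3 - 7*I*d^2 + 20*d - 96*I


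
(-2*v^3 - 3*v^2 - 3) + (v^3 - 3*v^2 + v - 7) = -v^3 - 6*v^2 + v - 10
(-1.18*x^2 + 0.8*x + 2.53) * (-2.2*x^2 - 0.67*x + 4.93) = 2.596*x^4 - 0.9694*x^3 - 11.9194*x^2 + 2.2489*x + 12.4729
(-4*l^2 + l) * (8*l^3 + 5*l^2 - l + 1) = -32*l^5 - 12*l^4 + 9*l^3 - 5*l^2 + l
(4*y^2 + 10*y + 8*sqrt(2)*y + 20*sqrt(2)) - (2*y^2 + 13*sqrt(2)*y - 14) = 2*y^2 - 5*sqrt(2)*y + 10*y + 14 + 20*sqrt(2)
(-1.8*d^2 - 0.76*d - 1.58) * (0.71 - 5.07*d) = 9.126*d^3 + 2.5752*d^2 + 7.471*d - 1.1218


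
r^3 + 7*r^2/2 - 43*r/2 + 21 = (r - 2)*(r - 3/2)*(r + 7)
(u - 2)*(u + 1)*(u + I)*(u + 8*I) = u^4 - u^3 + 9*I*u^3 - 10*u^2 - 9*I*u^2 + 8*u - 18*I*u + 16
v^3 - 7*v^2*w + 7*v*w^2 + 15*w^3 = (v - 5*w)*(v - 3*w)*(v + w)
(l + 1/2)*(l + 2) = l^2 + 5*l/2 + 1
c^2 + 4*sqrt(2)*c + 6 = (c + sqrt(2))*(c + 3*sqrt(2))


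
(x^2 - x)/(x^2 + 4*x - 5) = x/(x + 5)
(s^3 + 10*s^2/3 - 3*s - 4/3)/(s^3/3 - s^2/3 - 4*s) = (-3*s^3 - 10*s^2 + 9*s + 4)/(s*(-s^2 + s + 12))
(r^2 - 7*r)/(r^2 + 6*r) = (r - 7)/(r + 6)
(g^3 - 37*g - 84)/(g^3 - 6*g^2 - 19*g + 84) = (g + 3)/(g - 3)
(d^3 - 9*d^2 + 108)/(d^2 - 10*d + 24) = (d^2 - 3*d - 18)/(d - 4)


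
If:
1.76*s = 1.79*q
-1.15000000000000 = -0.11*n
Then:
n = 10.45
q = 0.983240223463687*s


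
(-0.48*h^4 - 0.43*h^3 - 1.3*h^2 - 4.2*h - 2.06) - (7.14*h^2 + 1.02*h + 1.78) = -0.48*h^4 - 0.43*h^3 - 8.44*h^2 - 5.22*h - 3.84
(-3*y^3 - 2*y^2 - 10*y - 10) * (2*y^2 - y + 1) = -6*y^5 - y^4 - 21*y^3 - 12*y^2 - 10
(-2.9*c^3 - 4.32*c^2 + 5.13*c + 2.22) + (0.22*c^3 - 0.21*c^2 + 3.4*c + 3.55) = -2.68*c^3 - 4.53*c^2 + 8.53*c + 5.77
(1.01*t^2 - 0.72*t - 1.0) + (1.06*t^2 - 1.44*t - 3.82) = 2.07*t^2 - 2.16*t - 4.82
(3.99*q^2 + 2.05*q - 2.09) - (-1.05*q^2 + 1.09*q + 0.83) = 5.04*q^2 + 0.96*q - 2.92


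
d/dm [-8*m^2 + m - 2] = 1 - 16*m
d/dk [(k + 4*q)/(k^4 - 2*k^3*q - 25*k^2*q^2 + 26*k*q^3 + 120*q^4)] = (-3*k^2 + 12*k*q + q^2)/(k^6 - 12*k^5*q + 34*k^4*q^2 + 72*k^3*q^3 - 359*k^2*q^4 - 60*k*q^5 + 900*q^6)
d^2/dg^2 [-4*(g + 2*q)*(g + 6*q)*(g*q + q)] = 8*q*(-3*g - 8*q - 1)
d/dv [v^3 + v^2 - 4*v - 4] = 3*v^2 + 2*v - 4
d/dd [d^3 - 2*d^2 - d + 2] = 3*d^2 - 4*d - 1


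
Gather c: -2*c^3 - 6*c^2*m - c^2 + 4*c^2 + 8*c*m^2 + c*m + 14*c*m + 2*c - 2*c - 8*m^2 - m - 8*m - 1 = -2*c^3 + c^2*(3 - 6*m) + c*(8*m^2 + 15*m) - 8*m^2 - 9*m - 1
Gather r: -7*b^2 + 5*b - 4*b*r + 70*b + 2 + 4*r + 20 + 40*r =-7*b^2 + 75*b + r*(44 - 4*b) + 22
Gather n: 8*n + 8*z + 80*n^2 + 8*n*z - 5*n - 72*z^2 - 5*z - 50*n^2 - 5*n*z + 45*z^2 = 30*n^2 + n*(3*z + 3) - 27*z^2 + 3*z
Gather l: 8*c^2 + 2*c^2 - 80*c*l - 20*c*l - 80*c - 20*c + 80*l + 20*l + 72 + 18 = 10*c^2 - 100*c + l*(100 - 100*c) + 90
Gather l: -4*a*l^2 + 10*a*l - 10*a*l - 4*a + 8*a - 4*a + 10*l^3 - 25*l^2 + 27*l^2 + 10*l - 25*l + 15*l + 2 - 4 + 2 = 10*l^3 + l^2*(2 - 4*a)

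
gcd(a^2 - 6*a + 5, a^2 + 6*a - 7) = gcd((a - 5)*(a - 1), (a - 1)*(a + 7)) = a - 1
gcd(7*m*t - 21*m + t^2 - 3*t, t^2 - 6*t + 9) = t - 3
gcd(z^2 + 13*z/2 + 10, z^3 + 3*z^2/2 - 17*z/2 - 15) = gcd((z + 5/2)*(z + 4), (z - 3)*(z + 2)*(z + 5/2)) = z + 5/2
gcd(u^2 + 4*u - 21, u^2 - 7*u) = 1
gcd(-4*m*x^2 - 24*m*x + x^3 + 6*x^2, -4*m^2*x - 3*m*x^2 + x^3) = -4*m*x + x^2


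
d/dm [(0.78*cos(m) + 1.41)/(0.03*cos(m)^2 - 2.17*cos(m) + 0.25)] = (0.0234*cos(m)^2 + 0.0846*cos(m) - 3.2547)*sin(m)/(0.0009*cos(m)^4 - 0.1302*cos(m)^3 + 4.7239*cos(m)^2 - 1.085*cos(m) + 0.0625)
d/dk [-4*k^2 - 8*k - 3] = -8*k - 8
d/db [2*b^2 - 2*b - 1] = 4*b - 2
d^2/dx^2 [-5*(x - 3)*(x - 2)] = -10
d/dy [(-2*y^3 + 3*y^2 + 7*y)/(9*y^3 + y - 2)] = (-27*y^4 - 130*y^3 + 15*y^2 - 12*y - 14)/(81*y^6 + 18*y^4 - 36*y^3 + y^2 - 4*y + 4)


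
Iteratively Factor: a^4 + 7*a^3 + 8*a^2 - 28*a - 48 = (a + 2)*(a^3 + 5*a^2 - 2*a - 24) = (a + 2)*(a + 3)*(a^2 + 2*a - 8) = (a + 2)*(a + 3)*(a + 4)*(a - 2)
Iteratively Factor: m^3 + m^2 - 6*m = (m - 2)*(m^2 + 3*m) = m*(m - 2)*(m + 3)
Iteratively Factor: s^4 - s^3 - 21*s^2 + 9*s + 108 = (s - 3)*(s^3 + 2*s^2 - 15*s - 36) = (s - 3)*(s + 3)*(s^2 - s - 12) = (s - 3)*(s + 3)^2*(s - 4)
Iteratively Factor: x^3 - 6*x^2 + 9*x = (x - 3)*(x^2 - 3*x) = (x - 3)^2*(x)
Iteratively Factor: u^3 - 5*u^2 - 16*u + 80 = (u - 4)*(u^2 - u - 20) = (u - 5)*(u - 4)*(u + 4)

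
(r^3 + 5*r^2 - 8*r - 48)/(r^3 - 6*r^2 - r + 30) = (r^2 + 8*r + 16)/(r^2 - 3*r - 10)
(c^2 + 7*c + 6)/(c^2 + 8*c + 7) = (c + 6)/(c + 7)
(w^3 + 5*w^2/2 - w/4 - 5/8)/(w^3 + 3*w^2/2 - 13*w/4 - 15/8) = (2*w - 1)/(2*w - 3)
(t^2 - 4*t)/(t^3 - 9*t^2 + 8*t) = (t - 4)/(t^2 - 9*t + 8)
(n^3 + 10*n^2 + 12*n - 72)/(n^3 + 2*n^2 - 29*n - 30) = (n^2 + 4*n - 12)/(n^2 - 4*n - 5)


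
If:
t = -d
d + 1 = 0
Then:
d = -1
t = 1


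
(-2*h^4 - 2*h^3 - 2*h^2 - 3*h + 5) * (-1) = 2*h^4 + 2*h^3 + 2*h^2 + 3*h - 5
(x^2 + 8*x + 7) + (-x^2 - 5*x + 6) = 3*x + 13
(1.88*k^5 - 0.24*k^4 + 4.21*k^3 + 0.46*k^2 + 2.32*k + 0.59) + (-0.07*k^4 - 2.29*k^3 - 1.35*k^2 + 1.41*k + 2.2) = 1.88*k^5 - 0.31*k^4 + 1.92*k^3 - 0.89*k^2 + 3.73*k + 2.79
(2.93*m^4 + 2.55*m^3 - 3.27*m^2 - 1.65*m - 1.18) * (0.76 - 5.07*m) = -14.8551*m^5 - 10.7017*m^4 + 18.5169*m^3 + 5.8803*m^2 + 4.7286*m - 0.8968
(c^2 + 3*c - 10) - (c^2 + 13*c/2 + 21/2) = -7*c/2 - 41/2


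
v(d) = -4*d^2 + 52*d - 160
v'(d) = 52 - 8*d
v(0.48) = -135.96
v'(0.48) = 48.16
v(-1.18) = -226.93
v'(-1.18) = 61.44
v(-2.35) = -304.29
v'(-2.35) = 70.80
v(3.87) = -18.67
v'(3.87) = 21.04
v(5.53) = 5.24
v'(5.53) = 7.76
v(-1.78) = -265.23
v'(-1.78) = 66.24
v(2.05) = -70.21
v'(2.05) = 35.60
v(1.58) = -87.83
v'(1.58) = 39.36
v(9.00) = -16.00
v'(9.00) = -20.00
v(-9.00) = -952.00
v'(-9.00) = 124.00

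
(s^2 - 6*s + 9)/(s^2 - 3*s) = (s - 3)/s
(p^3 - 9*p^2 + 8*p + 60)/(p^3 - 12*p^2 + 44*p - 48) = (p^2 - 3*p - 10)/(p^2 - 6*p + 8)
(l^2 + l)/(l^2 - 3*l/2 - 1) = 2*l*(l + 1)/(2*l^2 - 3*l - 2)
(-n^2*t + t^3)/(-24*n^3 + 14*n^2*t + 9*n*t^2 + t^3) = t*(n + t)/(24*n^2 + 10*n*t + t^2)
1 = 1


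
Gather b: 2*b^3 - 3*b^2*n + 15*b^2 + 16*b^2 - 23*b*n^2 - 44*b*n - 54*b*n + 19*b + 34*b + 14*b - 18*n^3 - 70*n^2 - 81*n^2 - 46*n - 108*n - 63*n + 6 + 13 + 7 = 2*b^3 + b^2*(31 - 3*n) + b*(-23*n^2 - 98*n + 67) - 18*n^3 - 151*n^2 - 217*n + 26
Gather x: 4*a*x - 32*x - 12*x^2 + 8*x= -12*x^2 + x*(4*a - 24)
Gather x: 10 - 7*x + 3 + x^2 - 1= x^2 - 7*x + 12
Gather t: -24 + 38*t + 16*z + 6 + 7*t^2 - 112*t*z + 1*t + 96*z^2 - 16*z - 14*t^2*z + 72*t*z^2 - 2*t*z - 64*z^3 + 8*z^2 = t^2*(7 - 14*z) + t*(72*z^2 - 114*z + 39) - 64*z^3 + 104*z^2 - 18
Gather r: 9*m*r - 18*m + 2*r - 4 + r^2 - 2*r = 9*m*r - 18*m + r^2 - 4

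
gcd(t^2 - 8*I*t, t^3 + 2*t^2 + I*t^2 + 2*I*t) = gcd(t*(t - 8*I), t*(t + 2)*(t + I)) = t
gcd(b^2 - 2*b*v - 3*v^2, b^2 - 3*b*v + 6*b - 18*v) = -b + 3*v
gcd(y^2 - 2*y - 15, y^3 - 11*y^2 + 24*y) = 1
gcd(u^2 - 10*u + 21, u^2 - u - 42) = u - 7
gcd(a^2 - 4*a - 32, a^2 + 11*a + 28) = a + 4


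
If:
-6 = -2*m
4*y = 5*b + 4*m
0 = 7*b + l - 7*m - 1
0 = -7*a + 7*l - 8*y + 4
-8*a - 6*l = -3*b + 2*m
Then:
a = -2112/787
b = 2038/787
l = 3048/787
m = 3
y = 9817/1574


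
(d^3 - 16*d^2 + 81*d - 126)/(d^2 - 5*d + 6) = (d^2 - 13*d + 42)/(d - 2)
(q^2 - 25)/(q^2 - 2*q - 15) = (q + 5)/(q + 3)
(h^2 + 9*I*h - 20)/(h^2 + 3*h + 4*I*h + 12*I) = (h + 5*I)/(h + 3)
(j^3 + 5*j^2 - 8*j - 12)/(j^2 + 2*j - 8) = (j^2 + 7*j + 6)/(j + 4)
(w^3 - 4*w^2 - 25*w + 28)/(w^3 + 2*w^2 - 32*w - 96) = (w^2 - 8*w + 7)/(w^2 - 2*w - 24)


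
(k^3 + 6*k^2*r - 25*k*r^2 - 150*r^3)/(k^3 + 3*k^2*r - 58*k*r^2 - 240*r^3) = (-k + 5*r)/(-k + 8*r)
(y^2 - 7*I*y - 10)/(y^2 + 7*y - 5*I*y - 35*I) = (y - 2*I)/(y + 7)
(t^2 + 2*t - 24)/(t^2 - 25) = (t^2 + 2*t - 24)/(t^2 - 25)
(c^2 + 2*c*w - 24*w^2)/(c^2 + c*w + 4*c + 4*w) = (c^2 + 2*c*w - 24*w^2)/(c^2 + c*w + 4*c + 4*w)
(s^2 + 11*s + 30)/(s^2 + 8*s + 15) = (s + 6)/(s + 3)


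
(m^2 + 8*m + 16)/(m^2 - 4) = (m^2 + 8*m + 16)/(m^2 - 4)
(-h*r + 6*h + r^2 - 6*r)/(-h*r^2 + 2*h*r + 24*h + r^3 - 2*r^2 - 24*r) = 1/(r + 4)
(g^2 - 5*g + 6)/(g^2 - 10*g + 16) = (g - 3)/(g - 8)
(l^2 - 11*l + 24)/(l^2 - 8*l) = (l - 3)/l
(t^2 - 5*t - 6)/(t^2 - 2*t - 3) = (t - 6)/(t - 3)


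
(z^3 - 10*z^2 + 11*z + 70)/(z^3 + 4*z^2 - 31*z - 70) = (z - 7)/(z + 7)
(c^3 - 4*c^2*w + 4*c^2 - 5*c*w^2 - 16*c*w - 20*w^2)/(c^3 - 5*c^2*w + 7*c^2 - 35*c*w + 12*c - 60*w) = (c + w)/(c + 3)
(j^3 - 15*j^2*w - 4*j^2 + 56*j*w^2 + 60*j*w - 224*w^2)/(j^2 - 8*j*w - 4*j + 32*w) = j - 7*w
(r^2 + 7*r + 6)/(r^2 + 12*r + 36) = (r + 1)/(r + 6)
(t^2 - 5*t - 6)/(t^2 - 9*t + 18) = (t + 1)/(t - 3)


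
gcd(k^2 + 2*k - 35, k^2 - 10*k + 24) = 1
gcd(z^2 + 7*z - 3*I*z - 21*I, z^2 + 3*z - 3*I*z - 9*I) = z - 3*I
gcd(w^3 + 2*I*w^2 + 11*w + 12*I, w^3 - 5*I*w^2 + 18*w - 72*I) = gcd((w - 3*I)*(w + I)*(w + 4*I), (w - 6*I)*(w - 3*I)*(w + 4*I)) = w^2 + I*w + 12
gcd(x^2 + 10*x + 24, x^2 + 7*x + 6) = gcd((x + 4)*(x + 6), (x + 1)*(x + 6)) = x + 6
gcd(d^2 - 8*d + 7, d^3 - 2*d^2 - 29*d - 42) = d - 7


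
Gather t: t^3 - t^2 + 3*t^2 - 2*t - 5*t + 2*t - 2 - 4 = t^3 + 2*t^2 - 5*t - 6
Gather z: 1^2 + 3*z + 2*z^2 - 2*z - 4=2*z^2 + z - 3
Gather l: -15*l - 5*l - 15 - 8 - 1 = -20*l - 24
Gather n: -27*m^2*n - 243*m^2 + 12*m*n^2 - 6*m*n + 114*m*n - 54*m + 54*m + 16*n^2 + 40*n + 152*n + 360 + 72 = -243*m^2 + n^2*(12*m + 16) + n*(-27*m^2 + 108*m + 192) + 432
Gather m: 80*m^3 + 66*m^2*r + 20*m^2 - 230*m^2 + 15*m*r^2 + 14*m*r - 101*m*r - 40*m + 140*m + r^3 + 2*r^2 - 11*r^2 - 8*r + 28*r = 80*m^3 + m^2*(66*r - 210) + m*(15*r^2 - 87*r + 100) + r^3 - 9*r^2 + 20*r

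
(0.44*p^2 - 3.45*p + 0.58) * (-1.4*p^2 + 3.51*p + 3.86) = -0.616*p^4 + 6.3744*p^3 - 11.2231*p^2 - 11.2812*p + 2.2388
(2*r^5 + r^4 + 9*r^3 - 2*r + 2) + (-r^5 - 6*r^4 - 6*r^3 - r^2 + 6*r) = r^5 - 5*r^4 + 3*r^3 - r^2 + 4*r + 2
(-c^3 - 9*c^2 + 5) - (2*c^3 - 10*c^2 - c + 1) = -3*c^3 + c^2 + c + 4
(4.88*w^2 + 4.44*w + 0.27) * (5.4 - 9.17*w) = -44.7496*w^3 - 14.3628*w^2 + 21.5001*w + 1.458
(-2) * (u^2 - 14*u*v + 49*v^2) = -2*u^2 + 28*u*v - 98*v^2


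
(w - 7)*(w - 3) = w^2 - 10*w + 21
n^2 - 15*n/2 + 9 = (n - 6)*(n - 3/2)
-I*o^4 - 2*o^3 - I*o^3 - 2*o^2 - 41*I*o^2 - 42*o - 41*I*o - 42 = (o - 7*I)*(o - I)*(o + 6*I)*(-I*o - I)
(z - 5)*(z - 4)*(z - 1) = z^3 - 10*z^2 + 29*z - 20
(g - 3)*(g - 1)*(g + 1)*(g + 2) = g^4 - g^3 - 7*g^2 + g + 6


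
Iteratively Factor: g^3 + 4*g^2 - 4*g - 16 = (g - 2)*(g^2 + 6*g + 8) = (g - 2)*(g + 2)*(g + 4)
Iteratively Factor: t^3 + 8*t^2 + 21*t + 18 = (t + 3)*(t^2 + 5*t + 6) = (t + 3)^2*(t + 2)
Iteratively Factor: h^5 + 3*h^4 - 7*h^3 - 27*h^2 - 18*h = (h + 3)*(h^4 - 7*h^2 - 6*h) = h*(h + 3)*(h^3 - 7*h - 6) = h*(h - 3)*(h + 3)*(h^2 + 3*h + 2) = h*(h - 3)*(h + 2)*(h + 3)*(h + 1)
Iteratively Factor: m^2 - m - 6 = (m - 3)*(m + 2)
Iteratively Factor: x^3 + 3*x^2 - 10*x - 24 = (x + 4)*(x^2 - x - 6) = (x - 3)*(x + 4)*(x + 2)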